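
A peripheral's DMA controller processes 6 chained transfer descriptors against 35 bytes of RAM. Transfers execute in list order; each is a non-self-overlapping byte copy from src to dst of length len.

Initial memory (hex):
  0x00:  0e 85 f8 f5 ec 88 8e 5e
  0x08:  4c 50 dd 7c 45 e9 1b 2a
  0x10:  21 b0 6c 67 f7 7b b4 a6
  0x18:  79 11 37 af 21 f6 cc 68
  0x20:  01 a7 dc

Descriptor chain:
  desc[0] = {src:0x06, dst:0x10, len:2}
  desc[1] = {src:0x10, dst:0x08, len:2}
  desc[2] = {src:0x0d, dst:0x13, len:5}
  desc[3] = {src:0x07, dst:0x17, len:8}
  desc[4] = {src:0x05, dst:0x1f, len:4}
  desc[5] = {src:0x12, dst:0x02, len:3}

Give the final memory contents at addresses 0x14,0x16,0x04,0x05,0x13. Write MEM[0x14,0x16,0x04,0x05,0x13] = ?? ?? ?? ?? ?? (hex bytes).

MEM[0x14,0x16,0x04,0x05,0x13] = 1b 8e 1b 88 e9

  after D0: wrote 2B at 0x10 = 8e5e
  after D1: wrote 2B at 0x08 = 8e5e
  after D2: wrote 5B at 0x13 = e91b2a8e5e
  after D3: wrote 8B at 0x17 = 5e8e5edd7c45e91b
  after D4: wrote 4B at 0x1f = 888e5e8e
  after D5: wrote 3B at 0x02 = 6ce91b
query mem[0x14]=0x1b, mem[0x16]=0x8e, mem[0x04]=0x1b, mem[0x05]=0x88, mem[0x13]=0xe9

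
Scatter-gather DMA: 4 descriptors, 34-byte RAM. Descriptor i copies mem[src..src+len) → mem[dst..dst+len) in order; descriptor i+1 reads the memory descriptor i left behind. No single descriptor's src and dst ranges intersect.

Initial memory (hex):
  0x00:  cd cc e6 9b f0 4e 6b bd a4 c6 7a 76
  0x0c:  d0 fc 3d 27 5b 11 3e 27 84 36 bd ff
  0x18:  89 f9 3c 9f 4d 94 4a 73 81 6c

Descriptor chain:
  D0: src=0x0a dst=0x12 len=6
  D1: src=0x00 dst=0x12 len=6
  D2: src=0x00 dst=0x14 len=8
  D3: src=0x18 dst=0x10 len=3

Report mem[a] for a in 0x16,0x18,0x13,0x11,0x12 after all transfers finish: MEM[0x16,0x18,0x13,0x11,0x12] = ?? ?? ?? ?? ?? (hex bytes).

#0 dst[0x12+6] := {0x7a,0x76,0xd0,0xfc,0x3d,0x27}
#1 dst[0x12+6] := {0xcd,0xcc,0xe6,0x9b,0xf0,0x4e}
#2 dst[0x14+8] := {0xcd,0xcc,0xe6,0x9b,0xf0,0x4e,0x6b,0xbd}
#3 dst[0x10+3] := {0xf0,0x4e,0x6b}
query mem[0x16]=0xe6, mem[0x18]=0xf0, mem[0x13]=0xcc, mem[0x11]=0x4e, mem[0x12]=0x6b

MEM[0x16,0x18,0x13,0x11,0x12] = e6 f0 cc 4e 6b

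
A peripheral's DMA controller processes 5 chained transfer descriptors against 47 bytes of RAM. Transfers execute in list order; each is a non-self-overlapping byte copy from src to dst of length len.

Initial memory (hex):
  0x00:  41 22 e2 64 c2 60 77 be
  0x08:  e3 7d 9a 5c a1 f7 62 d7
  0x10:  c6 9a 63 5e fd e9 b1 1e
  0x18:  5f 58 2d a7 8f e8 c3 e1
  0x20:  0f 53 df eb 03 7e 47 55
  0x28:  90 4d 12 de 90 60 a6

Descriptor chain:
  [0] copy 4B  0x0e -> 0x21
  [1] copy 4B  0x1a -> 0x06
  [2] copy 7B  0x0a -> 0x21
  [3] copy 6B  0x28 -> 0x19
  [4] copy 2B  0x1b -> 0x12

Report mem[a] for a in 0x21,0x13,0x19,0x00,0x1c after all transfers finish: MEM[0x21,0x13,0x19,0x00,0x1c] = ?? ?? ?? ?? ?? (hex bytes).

D0: mem[0x21..0x24] <- [62 d7 c6 9a]
D1: mem[0x06..0x09] <- [2d a7 8f e8]
D2: mem[0x21..0x27] <- [9a 5c a1 f7 62 d7 c6]
D3: mem[0x19..0x1e] <- [90 4d 12 de 90 60]
D4: mem[0x12..0x13] <- [12 de]
query mem[0x21]=0x9a, mem[0x13]=0xde, mem[0x19]=0x90, mem[0x00]=0x41, mem[0x1c]=0xde

MEM[0x21,0x13,0x19,0x00,0x1c] = 9a de 90 41 de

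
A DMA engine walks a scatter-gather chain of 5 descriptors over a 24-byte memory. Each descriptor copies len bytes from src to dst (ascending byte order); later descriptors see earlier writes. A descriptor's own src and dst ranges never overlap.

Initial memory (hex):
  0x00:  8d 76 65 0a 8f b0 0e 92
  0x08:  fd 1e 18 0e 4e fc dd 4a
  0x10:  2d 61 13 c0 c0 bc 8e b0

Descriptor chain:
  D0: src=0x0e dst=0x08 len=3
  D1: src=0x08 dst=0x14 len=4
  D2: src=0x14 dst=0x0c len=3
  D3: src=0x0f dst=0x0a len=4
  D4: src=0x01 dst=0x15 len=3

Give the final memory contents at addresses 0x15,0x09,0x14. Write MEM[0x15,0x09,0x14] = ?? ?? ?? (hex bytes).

MEM[0x15,0x09,0x14] = 76 4a dd

  after D0: wrote 3B at 0x08 = dd4a2d
  after D1: wrote 4B at 0x14 = dd4a2d0e
  after D2: wrote 3B at 0x0c = dd4a2d
  after D3: wrote 4B at 0x0a = 4a2d6113
  after D4: wrote 3B at 0x15 = 76650a
query mem[0x15]=0x76, mem[0x09]=0x4a, mem[0x14]=0xdd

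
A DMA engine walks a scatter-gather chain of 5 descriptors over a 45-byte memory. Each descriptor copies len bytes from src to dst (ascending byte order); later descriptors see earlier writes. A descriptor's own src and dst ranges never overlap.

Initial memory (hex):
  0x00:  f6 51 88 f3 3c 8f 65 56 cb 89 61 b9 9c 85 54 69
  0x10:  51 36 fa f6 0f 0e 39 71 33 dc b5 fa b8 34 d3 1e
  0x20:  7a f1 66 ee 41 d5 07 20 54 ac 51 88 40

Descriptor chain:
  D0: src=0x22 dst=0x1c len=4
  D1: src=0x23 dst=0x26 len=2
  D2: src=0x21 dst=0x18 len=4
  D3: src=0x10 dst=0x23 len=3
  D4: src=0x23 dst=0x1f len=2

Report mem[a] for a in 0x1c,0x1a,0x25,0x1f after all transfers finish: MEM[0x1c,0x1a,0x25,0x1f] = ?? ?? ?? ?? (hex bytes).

D0: mem[0x1c..0x1f] <- [66 ee 41 d5]
D1: mem[0x26..0x27] <- [ee 41]
D2: mem[0x18..0x1b] <- [f1 66 ee 41]
D3: mem[0x23..0x25] <- [51 36 fa]
D4: mem[0x1f..0x20] <- [51 36]
query mem[0x1c]=0x66, mem[0x1a]=0xee, mem[0x25]=0xfa, mem[0x1f]=0x51

MEM[0x1c,0x1a,0x25,0x1f] = 66 ee fa 51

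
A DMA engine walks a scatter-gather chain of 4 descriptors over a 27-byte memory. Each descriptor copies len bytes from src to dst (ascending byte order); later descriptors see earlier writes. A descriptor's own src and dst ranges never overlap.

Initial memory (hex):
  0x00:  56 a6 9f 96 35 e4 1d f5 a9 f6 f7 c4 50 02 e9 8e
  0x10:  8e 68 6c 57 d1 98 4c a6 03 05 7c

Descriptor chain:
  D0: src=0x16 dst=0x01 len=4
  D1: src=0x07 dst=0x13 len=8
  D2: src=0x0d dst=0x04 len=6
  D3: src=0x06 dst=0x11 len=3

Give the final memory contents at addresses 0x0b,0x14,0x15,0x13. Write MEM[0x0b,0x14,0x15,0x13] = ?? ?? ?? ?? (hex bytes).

MEM[0x0b,0x14,0x15,0x13] = c4 a9 f6 68

D0: mem[0x01..0x04] <- [4c a6 03 05]
D1: mem[0x13..0x1a] <- [f5 a9 f6 f7 c4 50 02 e9]
D2: mem[0x04..0x09] <- [02 e9 8e 8e 68 6c]
D3: mem[0x11..0x13] <- [8e 8e 68]
query mem[0x0b]=0xc4, mem[0x14]=0xa9, mem[0x15]=0xf6, mem[0x13]=0x68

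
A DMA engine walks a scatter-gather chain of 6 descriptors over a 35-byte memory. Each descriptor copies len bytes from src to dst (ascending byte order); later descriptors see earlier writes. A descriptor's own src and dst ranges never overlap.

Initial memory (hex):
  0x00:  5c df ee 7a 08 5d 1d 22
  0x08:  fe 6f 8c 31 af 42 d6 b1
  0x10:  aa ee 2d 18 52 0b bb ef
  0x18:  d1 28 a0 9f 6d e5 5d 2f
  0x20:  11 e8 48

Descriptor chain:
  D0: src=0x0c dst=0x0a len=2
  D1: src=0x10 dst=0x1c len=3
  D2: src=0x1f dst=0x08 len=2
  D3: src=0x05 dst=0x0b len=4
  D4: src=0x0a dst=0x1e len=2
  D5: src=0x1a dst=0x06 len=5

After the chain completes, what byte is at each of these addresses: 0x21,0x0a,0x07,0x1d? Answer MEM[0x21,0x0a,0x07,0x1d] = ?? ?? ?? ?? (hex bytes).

MEM[0x21,0x0a,0x07,0x1d] = e8 af 9f ee

[0] 0x0c->0x0a len=2 : af 42
[1] 0x10->0x1c len=3 : aa ee 2d
[2] 0x1f->0x08 len=2 : 2f 11
[3] 0x05->0x0b len=4 : 5d 1d 22 2f
[4] 0x0a->0x1e len=2 : af 5d
[5] 0x1a->0x06 len=5 : a0 9f aa ee af
query mem[0x21]=0xe8, mem[0x0a]=0xaf, mem[0x07]=0x9f, mem[0x1d]=0xee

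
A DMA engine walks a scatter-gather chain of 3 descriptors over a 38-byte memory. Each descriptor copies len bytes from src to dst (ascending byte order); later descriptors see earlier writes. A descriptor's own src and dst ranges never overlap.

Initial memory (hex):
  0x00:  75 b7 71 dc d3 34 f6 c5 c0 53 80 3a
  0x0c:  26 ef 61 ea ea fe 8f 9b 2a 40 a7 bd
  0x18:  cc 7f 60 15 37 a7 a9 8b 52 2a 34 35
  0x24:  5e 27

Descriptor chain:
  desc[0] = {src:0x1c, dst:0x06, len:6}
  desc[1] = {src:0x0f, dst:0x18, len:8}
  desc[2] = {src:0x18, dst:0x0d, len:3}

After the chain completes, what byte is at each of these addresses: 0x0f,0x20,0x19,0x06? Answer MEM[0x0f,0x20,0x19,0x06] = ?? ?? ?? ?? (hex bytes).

MEM[0x0f,0x20,0x19,0x06] = fe 52 ea 37

[0] 0x1c->0x06 len=6 : 37 a7 a9 8b 52 2a
[1] 0x0f->0x18 len=8 : ea ea fe 8f 9b 2a 40 a7
[2] 0x18->0x0d len=3 : ea ea fe
query mem[0x0f]=0xfe, mem[0x20]=0x52, mem[0x19]=0xea, mem[0x06]=0x37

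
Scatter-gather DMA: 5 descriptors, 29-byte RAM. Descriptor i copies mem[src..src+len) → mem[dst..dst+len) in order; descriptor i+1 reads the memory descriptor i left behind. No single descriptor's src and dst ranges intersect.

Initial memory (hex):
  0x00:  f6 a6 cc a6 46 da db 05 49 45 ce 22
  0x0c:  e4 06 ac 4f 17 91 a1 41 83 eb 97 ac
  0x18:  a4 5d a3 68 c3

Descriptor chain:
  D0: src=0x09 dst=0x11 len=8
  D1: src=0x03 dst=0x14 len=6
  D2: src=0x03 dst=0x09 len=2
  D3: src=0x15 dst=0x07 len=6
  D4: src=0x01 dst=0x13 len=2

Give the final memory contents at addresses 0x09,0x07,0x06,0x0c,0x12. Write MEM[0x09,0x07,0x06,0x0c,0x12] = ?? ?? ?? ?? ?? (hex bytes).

MEM[0x09,0x07,0x06,0x0c,0x12] = db 46 db a3 ce

D0: mem[0x11..0x18] <- [45 ce 22 e4 06 ac 4f 17]
D1: mem[0x14..0x19] <- [a6 46 da db 05 49]
D2: mem[0x09..0x0a] <- [a6 46]
D3: mem[0x07..0x0c] <- [46 da db 05 49 a3]
D4: mem[0x13..0x14] <- [a6 cc]
query mem[0x09]=0xdb, mem[0x07]=0x46, mem[0x06]=0xdb, mem[0x0c]=0xa3, mem[0x12]=0xce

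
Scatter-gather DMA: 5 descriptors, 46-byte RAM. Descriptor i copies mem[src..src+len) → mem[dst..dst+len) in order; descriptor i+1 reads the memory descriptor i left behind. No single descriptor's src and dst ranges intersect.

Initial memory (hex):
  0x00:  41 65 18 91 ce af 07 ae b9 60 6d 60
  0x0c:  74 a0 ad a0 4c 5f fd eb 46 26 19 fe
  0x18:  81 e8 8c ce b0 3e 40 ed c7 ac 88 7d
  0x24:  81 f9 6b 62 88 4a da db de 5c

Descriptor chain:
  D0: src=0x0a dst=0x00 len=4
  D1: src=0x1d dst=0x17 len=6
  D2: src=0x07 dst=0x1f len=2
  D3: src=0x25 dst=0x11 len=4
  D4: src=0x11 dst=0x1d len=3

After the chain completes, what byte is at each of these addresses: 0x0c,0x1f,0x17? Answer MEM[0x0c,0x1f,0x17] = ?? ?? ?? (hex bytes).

  after D0: wrote 4B at 0x00 = 6d6074a0
  after D1: wrote 6B at 0x17 = 3e40edc7ac88
  after D2: wrote 2B at 0x1f = aeb9
  after D3: wrote 4B at 0x11 = f96b6288
  after D4: wrote 3B at 0x1d = f96b62
query mem[0x0c]=0x74, mem[0x1f]=0x62, mem[0x17]=0x3e

MEM[0x0c,0x1f,0x17] = 74 62 3e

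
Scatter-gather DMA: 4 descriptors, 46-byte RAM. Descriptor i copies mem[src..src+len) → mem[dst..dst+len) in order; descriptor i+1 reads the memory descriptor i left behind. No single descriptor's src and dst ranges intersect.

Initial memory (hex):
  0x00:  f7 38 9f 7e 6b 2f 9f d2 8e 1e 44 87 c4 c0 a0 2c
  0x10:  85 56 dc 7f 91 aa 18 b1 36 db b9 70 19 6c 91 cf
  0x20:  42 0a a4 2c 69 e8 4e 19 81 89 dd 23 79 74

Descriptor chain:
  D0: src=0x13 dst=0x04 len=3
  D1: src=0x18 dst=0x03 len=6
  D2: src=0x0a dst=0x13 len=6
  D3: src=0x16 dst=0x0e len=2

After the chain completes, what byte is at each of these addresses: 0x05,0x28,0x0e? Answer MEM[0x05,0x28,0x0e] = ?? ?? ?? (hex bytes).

[0] 0x13->0x04 len=3 : 7f 91 aa
[1] 0x18->0x03 len=6 : 36 db b9 70 19 6c
[2] 0x0a->0x13 len=6 : 44 87 c4 c0 a0 2c
[3] 0x16->0x0e len=2 : c0 a0
query mem[0x05]=0xb9, mem[0x28]=0x81, mem[0x0e]=0xc0

MEM[0x05,0x28,0x0e] = b9 81 c0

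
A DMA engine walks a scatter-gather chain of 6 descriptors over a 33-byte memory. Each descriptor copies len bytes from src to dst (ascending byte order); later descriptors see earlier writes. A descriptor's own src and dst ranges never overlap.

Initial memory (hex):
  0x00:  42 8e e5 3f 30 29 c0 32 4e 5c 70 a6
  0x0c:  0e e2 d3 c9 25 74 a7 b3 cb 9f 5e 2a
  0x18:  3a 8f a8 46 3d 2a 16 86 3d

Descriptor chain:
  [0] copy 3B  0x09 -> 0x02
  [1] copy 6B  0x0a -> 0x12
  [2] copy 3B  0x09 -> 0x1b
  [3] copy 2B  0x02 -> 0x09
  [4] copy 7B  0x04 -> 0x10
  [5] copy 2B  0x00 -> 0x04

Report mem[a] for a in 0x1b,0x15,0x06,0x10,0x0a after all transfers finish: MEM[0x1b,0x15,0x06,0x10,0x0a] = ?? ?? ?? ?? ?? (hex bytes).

[0] 0x09->0x02 len=3 : 5c 70 a6
[1] 0x0a->0x12 len=6 : 70 a6 0e e2 d3 c9
[2] 0x09->0x1b len=3 : 5c 70 a6
[3] 0x02->0x09 len=2 : 5c 70
[4] 0x04->0x10 len=7 : a6 29 c0 32 4e 5c 70
[5] 0x00->0x04 len=2 : 42 8e
query mem[0x1b]=0x5c, mem[0x15]=0x5c, mem[0x06]=0xc0, mem[0x10]=0xa6, mem[0x0a]=0x70

MEM[0x1b,0x15,0x06,0x10,0x0a] = 5c 5c c0 a6 70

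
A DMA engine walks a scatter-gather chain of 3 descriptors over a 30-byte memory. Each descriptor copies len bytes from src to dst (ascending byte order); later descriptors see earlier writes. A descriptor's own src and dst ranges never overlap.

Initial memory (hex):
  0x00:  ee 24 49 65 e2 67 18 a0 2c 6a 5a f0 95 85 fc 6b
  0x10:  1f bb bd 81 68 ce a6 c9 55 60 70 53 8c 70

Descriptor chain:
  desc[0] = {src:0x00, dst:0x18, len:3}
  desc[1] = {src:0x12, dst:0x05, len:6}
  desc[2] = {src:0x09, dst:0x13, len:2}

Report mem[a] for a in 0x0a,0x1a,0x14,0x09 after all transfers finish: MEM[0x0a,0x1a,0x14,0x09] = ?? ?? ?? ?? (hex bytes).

[0] 0x00->0x18 len=3 : ee 24 49
[1] 0x12->0x05 len=6 : bd 81 68 ce a6 c9
[2] 0x09->0x13 len=2 : a6 c9
query mem[0x0a]=0xc9, mem[0x1a]=0x49, mem[0x14]=0xc9, mem[0x09]=0xa6

MEM[0x0a,0x1a,0x14,0x09] = c9 49 c9 a6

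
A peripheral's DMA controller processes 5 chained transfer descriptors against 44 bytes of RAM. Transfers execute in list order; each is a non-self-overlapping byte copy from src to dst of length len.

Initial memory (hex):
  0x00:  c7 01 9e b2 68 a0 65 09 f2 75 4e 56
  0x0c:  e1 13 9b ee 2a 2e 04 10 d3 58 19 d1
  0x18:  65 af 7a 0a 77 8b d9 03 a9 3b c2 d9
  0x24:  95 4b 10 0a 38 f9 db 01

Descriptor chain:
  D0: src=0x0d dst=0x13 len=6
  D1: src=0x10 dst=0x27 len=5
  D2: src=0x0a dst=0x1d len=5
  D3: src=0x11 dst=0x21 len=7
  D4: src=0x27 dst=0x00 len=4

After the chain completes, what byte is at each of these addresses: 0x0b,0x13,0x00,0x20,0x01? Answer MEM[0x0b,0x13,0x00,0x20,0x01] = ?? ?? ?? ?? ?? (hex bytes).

  after D0: wrote 6B at 0x13 = 139bee2a2e04
  after D1: wrote 5B at 0x27 = 2a2e04139b
  after D2: wrote 5B at 0x1d = 4e56e1139b
  after D3: wrote 7B at 0x21 = 2e04139bee2a2e
  after D4: wrote 4B at 0x00 = 2e2e0413
query mem[0x0b]=0x56, mem[0x13]=0x13, mem[0x00]=0x2e, mem[0x20]=0x13, mem[0x01]=0x2e

MEM[0x0b,0x13,0x00,0x20,0x01] = 56 13 2e 13 2e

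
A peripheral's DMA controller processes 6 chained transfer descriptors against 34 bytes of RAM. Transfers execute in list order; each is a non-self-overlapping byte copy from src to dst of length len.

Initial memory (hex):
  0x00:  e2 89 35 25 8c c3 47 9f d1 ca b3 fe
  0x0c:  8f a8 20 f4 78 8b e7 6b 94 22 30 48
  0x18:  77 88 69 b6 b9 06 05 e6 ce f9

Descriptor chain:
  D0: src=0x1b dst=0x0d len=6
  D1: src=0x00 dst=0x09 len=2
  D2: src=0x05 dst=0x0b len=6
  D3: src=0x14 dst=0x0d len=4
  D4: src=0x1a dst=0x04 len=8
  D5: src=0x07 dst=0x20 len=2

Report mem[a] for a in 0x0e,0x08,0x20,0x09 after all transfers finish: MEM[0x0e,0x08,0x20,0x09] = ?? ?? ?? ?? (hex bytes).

MEM[0x0e,0x08,0x20,0x09] = 22 05 06 e6

[0] 0x1b->0x0d len=6 : b6 b9 06 05 e6 ce
[1] 0x00->0x09 len=2 : e2 89
[2] 0x05->0x0b len=6 : c3 47 9f d1 e2 89
[3] 0x14->0x0d len=4 : 94 22 30 48
[4] 0x1a->0x04 len=8 : 69 b6 b9 06 05 e6 ce f9
[5] 0x07->0x20 len=2 : 06 05
query mem[0x0e]=0x22, mem[0x08]=0x05, mem[0x20]=0x06, mem[0x09]=0xe6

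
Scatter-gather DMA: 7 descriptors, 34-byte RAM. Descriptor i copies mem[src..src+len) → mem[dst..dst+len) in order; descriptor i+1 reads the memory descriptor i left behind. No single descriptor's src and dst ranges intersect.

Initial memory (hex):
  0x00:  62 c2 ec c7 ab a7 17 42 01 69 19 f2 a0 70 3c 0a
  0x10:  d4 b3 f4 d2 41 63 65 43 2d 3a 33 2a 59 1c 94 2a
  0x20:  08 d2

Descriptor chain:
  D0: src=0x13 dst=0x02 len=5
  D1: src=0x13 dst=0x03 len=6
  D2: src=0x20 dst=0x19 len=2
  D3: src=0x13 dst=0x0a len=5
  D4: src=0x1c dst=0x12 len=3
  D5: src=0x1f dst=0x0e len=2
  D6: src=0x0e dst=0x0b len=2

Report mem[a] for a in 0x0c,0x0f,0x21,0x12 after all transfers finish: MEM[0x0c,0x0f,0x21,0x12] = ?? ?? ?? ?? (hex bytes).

MEM[0x0c,0x0f,0x21,0x12] = 08 08 d2 59

[0] 0x13->0x02 len=5 : d2 41 63 65 43
[1] 0x13->0x03 len=6 : d2 41 63 65 43 2d
[2] 0x20->0x19 len=2 : 08 d2
[3] 0x13->0x0a len=5 : d2 41 63 65 43
[4] 0x1c->0x12 len=3 : 59 1c 94
[5] 0x1f->0x0e len=2 : 2a 08
[6] 0x0e->0x0b len=2 : 2a 08
query mem[0x0c]=0x08, mem[0x0f]=0x08, mem[0x21]=0xd2, mem[0x12]=0x59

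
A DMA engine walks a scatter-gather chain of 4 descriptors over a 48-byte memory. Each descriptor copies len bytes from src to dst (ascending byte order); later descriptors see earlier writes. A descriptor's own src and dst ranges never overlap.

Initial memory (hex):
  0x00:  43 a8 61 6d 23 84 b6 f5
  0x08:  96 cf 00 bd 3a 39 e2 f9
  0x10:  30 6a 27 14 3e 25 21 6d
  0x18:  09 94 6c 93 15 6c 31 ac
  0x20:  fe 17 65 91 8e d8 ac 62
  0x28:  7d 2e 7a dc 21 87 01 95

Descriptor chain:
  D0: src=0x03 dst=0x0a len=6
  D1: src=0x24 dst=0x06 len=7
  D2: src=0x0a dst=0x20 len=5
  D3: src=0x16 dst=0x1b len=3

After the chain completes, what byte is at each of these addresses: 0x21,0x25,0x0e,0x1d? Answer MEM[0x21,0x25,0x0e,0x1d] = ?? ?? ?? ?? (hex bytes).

D0: mem[0x0a..0x0f] <- [6d 23 84 b6 f5 96]
D1: mem[0x06..0x0c] <- [8e d8 ac 62 7d 2e 7a]
D2: mem[0x20..0x24] <- [7d 2e 7a b6 f5]
D3: mem[0x1b..0x1d] <- [21 6d 09]
query mem[0x21]=0x2e, mem[0x25]=0xd8, mem[0x0e]=0xf5, mem[0x1d]=0x09

MEM[0x21,0x25,0x0e,0x1d] = 2e d8 f5 09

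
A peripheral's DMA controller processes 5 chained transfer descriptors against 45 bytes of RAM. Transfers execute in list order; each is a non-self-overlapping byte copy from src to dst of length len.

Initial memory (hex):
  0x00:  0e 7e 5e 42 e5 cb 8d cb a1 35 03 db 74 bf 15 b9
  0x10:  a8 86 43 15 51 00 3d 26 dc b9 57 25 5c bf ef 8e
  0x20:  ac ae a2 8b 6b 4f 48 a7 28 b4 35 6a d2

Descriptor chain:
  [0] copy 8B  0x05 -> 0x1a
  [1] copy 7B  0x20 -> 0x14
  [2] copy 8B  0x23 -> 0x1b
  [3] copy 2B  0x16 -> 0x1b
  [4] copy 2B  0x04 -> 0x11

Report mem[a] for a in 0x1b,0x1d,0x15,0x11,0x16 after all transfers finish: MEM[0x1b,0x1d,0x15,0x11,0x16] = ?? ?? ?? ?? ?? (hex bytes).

MEM[0x1b,0x1d,0x15,0x11,0x16] = a2 4f 74 e5 a2

D0: mem[0x1a..0x21] <- [cb 8d cb a1 35 03 db 74]
D1: mem[0x14..0x1a] <- [db 74 a2 8b 6b 4f 48]
D2: mem[0x1b..0x22] <- [8b 6b 4f 48 a7 28 b4 35]
D3: mem[0x1b..0x1c] <- [a2 8b]
D4: mem[0x11..0x12] <- [e5 cb]
query mem[0x1b]=0xa2, mem[0x1d]=0x4f, mem[0x15]=0x74, mem[0x11]=0xe5, mem[0x16]=0xa2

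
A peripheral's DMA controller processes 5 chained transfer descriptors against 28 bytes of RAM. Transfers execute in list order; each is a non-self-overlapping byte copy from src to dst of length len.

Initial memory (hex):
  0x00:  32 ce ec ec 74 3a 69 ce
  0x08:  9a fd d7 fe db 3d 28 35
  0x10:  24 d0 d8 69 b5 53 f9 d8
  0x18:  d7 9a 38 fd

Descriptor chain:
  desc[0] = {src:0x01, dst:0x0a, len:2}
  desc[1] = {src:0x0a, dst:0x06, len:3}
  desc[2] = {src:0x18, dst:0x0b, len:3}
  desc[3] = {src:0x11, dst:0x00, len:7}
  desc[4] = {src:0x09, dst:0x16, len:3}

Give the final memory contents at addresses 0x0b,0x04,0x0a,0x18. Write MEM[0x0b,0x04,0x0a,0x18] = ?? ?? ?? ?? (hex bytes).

MEM[0x0b,0x04,0x0a,0x18] = d7 53 ce d7

[0] 0x01->0x0a len=2 : ce ec
[1] 0x0a->0x06 len=3 : ce ec db
[2] 0x18->0x0b len=3 : d7 9a 38
[3] 0x11->0x00 len=7 : d0 d8 69 b5 53 f9 d8
[4] 0x09->0x16 len=3 : fd ce d7
query mem[0x0b]=0xd7, mem[0x04]=0x53, mem[0x0a]=0xce, mem[0x18]=0xd7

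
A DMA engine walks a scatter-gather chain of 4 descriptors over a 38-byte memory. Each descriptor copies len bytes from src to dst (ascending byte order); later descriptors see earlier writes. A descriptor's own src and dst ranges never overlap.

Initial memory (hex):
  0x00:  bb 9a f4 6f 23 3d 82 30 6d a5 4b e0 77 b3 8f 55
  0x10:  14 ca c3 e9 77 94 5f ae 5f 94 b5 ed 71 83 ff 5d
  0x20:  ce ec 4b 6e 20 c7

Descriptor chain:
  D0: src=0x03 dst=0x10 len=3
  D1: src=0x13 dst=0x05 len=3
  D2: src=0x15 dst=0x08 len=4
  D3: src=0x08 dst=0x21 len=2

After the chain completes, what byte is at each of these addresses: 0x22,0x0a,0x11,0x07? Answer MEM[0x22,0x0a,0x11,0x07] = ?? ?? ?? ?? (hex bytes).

MEM[0x22,0x0a,0x11,0x07] = 5f ae 23 94

  after D0: wrote 3B at 0x10 = 6f233d
  after D1: wrote 3B at 0x05 = e97794
  after D2: wrote 4B at 0x08 = 945fae5f
  after D3: wrote 2B at 0x21 = 945f
query mem[0x22]=0x5f, mem[0x0a]=0xae, mem[0x11]=0x23, mem[0x07]=0x94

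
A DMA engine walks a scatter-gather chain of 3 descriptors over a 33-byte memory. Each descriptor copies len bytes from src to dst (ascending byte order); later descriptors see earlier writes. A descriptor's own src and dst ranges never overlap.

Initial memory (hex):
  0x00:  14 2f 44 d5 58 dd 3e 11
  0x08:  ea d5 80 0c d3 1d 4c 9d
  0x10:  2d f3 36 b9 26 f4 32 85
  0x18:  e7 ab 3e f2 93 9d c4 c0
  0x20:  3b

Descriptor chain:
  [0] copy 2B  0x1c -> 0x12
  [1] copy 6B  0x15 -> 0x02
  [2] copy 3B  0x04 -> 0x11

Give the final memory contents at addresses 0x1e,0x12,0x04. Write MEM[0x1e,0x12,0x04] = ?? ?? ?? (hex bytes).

MEM[0x1e,0x12,0x04] = c4 e7 85

[0] 0x1c->0x12 len=2 : 93 9d
[1] 0x15->0x02 len=6 : f4 32 85 e7 ab 3e
[2] 0x04->0x11 len=3 : 85 e7 ab
query mem[0x1e]=0xc4, mem[0x12]=0xe7, mem[0x04]=0x85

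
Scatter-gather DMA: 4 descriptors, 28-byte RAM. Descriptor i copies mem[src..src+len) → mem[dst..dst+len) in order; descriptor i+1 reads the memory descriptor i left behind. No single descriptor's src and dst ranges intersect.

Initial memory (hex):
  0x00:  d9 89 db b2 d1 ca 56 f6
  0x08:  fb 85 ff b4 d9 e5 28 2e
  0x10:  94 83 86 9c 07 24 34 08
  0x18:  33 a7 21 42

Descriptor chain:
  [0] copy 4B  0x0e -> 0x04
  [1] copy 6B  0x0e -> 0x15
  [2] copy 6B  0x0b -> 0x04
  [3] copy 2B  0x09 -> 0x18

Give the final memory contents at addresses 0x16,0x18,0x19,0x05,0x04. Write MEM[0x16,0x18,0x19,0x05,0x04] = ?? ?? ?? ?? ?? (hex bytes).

MEM[0x16,0x18,0x19,0x05,0x04] = 2e 94 ff d9 b4

  after D0: wrote 4B at 0x04 = 282e9483
  after D1: wrote 6B at 0x15 = 282e9483869c
  after D2: wrote 6B at 0x04 = b4d9e5282e94
  after D3: wrote 2B at 0x18 = 94ff
query mem[0x16]=0x2e, mem[0x18]=0x94, mem[0x19]=0xff, mem[0x05]=0xd9, mem[0x04]=0xb4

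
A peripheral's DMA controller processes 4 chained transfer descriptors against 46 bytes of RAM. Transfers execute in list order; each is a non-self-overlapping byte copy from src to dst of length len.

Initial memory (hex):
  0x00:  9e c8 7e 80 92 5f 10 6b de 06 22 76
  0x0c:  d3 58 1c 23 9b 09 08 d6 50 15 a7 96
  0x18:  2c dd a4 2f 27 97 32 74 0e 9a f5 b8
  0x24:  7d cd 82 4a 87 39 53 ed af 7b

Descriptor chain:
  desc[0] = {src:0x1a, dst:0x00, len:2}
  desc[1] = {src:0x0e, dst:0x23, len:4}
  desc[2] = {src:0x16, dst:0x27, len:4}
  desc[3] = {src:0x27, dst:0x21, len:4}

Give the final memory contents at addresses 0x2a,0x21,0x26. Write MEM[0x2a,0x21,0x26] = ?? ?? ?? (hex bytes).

D0: mem[0x00..0x01] <- [a4 2f]
D1: mem[0x23..0x26] <- [1c 23 9b 09]
D2: mem[0x27..0x2a] <- [a7 96 2c dd]
D3: mem[0x21..0x24] <- [a7 96 2c dd]
query mem[0x2a]=0xdd, mem[0x21]=0xa7, mem[0x26]=0x09

MEM[0x2a,0x21,0x26] = dd a7 09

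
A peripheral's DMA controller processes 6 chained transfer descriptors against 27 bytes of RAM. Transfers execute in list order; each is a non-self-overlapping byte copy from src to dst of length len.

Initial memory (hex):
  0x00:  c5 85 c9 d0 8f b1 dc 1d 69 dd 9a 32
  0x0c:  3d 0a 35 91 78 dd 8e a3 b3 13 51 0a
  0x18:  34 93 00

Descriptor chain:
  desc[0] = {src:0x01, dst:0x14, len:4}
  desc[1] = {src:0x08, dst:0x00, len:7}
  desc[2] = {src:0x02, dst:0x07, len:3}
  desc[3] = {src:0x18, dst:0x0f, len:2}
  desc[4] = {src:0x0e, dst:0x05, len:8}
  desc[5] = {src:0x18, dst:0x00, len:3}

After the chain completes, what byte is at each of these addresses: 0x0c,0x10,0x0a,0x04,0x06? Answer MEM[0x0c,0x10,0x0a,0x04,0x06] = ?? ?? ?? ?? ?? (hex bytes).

  after D0: wrote 4B at 0x14 = 85c9d08f
  after D1: wrote 7B at 0x00 = 69dd9a323d0a35
  after D2: wrote 3B at 0x07 = 9a323d
  after D3: wrote 2B at 0x0f = 3493
  after D4: wrote 8B at 0x05 = 353493dd8ea385c9
  after D5: wrote 3B at 0x00 = 349300
query mem[0x0c]=0xc9, mem[0x10]=0x93, mem[0x0a]=0xa3, mem[0x04]=0x3d, mem[0x06]=0x34

MEM[0x0c,0x10,0x0a,0x04,0x06] = c9 93 a3 3d 34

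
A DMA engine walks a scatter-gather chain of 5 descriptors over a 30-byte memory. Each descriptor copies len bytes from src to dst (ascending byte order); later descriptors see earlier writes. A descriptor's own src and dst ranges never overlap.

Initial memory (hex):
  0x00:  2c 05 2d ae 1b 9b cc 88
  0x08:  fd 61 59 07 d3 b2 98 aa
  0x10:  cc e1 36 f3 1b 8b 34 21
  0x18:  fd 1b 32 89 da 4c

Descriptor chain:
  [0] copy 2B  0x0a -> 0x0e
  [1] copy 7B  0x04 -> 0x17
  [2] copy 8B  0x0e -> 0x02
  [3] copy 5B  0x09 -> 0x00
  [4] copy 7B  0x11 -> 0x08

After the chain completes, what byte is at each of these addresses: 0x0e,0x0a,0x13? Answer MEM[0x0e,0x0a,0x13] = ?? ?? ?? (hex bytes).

#0 dst[0x0e+2] := {0x59,0x07}
#1 dst[0x17+7] := {0x1b,0x9b,0xcc,0x88,0xfd,0x61,0x59}
#2 dst[0x02+8] := {0x59,0x07,0xcc,0xe1,0x36,0xf3,0x1b,0x8b}
#3 dst[0x00+5] := {0x8b,0x59,0x07,0xd3,0xb2}
#4 dst[0x08+7] := {0xe1,0x36,0xf3,0x1b,0x8b,0x34,0x1b}
query mem[0x0e]=0x1b, mem[0x0a]=0xf3, mem[0x13]=0xf3

MEM[0x0e,0x0a,0x13] = 1b f3 f3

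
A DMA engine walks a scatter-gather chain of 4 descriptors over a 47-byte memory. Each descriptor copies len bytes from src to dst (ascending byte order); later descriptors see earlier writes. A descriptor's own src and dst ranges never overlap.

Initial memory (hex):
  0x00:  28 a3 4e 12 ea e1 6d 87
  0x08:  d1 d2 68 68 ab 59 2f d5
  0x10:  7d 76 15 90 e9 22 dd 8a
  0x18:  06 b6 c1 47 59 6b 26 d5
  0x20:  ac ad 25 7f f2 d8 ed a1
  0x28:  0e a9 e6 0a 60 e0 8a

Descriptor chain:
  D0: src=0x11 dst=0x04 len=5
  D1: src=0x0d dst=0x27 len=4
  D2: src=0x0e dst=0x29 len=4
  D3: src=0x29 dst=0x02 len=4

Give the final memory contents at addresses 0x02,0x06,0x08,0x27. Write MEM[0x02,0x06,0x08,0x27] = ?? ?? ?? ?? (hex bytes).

[0] 0x11->0x04 len=5 : 76 15 90 e9 22
[1] 0x0d->0x27 len=4 : 59 2f d5 7d
[2] 0x0e->0x29 len=4 : 2f d5 7d 76
[3] 0x29->0x02 len=4 : 2f d5 7d 76
query mem[0x02]=0x2f, mem[0x06]=0x90, mem[0x08]=0x22, mem[0x27]=0x59

MEM[0x02,0x06,0x08,0x27] = 2f 90 22 59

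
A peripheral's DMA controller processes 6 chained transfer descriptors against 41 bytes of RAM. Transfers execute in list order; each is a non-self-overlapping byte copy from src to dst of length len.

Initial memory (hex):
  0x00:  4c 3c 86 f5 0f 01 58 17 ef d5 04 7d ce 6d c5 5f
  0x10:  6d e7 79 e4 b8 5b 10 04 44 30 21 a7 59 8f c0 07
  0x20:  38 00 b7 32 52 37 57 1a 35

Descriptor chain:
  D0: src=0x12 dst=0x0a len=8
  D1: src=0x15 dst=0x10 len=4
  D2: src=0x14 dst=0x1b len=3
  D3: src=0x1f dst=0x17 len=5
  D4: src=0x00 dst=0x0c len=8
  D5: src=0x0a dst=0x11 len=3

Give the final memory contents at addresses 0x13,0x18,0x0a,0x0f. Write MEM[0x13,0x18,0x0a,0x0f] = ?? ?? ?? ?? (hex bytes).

MEM[0x13,0x18,0x0a,0x0f] = 4c 38 79 f5

#0 dst[0x0a+8] := {0x79,0xe4,0xb8,0x5b,0x10,0x04,0x44,0x30}
#1 dst[0x10+4] := {0x5b,0x10,0x04,0x44}
#2 dst[0x1b+3] := {0xb8,0x5b,0x10}
#3 dst[0x17+5] := {0x07,0x38,0x00,0xb7,0x32}
#4 dst[0x0c+8] := {0x4c,0x3c,0x86,0xf5,0x0f,0x01,0x58,0x17}
#5 dst[0x11+3] := {0x79,0xe4,0x4c}
query mem[0x13]=0x4c, mem[0x18]=0x38, mem[0x0a]=0x79, mem[0x0f]=0xf5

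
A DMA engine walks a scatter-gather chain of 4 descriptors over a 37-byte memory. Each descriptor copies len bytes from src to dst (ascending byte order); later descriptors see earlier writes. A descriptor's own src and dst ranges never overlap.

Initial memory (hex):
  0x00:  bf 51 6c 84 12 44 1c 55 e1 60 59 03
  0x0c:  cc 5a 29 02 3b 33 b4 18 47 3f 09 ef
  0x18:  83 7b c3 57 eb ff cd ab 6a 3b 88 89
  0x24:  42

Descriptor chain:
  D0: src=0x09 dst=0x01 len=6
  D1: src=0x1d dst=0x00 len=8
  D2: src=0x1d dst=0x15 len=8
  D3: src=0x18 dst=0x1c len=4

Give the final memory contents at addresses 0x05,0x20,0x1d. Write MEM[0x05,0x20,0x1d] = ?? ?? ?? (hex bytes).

MEM[0x05,0x20,0x1d] = 88 6a 3b

D0: mem[0x01..0x06] <- [60 59 03 cc 5a 29]
D1: mem[0x00..0x07] <- [ff cd ab 6a 3b 88 89 42]
D2: mem[0x15..0x1c] <- [ff cd ab 6a 3b 88 89 42]
D3: mem[0x1c..0x1f] <- [6a 3b 88 89]
query mem[0x05]=0x88, mem[0x20]=0x6a, mem[0x1d]=0x3b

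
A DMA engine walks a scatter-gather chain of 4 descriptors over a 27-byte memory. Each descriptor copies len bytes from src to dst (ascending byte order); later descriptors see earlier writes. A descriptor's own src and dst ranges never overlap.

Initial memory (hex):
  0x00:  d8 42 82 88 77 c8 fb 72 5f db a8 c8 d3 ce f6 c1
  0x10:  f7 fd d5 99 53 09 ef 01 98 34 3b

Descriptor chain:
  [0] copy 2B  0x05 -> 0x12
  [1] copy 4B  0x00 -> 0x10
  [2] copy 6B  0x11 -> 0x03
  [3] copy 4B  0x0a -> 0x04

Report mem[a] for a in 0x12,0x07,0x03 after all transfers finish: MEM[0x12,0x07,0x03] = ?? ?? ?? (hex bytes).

#0 dst[0x12+2] := {0xc8,0xfb}
#1 dst[0x10+4] := {0xd8,0x42,0x82,0x88}
#2 dst[0x03+6] := {0x42,0x82,0x88,0x53,0x09,0xef}
#3 dst[0x04+4] := {0xa8,0xc8,0xd3,0xce}
query mem[0x12]=0x82, mem[0x07]=0xce, mem[0x03]=0x42

MEM[0x12,0x07,0x03] = 82 ce 42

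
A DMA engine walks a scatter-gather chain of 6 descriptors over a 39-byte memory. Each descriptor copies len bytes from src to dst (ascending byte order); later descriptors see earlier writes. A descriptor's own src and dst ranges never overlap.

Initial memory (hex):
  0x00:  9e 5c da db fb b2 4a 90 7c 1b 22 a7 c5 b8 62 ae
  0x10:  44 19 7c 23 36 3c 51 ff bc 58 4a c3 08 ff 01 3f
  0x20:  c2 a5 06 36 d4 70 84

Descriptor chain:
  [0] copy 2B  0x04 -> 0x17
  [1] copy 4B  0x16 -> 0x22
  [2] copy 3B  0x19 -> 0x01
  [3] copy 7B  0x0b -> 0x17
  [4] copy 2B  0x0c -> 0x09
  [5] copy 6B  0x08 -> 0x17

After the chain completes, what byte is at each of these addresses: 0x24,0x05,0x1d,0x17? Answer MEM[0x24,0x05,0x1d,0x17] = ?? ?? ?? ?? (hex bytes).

MEM[0x24,0x05,0x1d,0x17] = b2 b2 19 7c

#0 dst[0x17+2] := {0xfb,0xb2}
#1 dst[0x22+4] := {0x51,0xfb,0xb2,0x58}
#2 dst[0x01+3] := {0x58,0x4a,0xc3}
#3 dst[0x17+7] := {0xa7,0xc5,0xb8,0x62,0xae,0x44,0x19}
#4 dst[0x09+2] := {0xc5,0xb8}
#5 dst[0x17+6] := {0x7c,0xc5,0xb8,0xa7,0xc5,0xb8}
query mem[0x24]=0xb2, mem[0x05]=0xb2, mem[0x1d]=0x19, mem[0x17]=0x7c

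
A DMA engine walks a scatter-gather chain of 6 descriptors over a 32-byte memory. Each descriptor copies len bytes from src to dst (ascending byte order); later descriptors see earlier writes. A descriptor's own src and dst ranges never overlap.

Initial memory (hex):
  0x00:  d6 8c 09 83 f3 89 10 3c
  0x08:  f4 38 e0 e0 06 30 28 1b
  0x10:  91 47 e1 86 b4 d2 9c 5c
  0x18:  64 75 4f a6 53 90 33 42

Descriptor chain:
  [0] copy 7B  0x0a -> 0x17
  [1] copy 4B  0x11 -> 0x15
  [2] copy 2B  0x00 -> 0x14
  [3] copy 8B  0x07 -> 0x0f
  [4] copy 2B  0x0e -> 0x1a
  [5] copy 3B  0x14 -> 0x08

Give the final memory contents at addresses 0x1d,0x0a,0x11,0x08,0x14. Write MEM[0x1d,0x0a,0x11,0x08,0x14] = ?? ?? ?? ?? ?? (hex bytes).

#0 dst[0x17+7] := {0xe0,0xe0,0x06,0x30,0x28,0x1b,0x91}
#1 dst[0x15+4] := {0x47,0xe1,0x86,0xb4}
#2 dst[0x14+2] := {0xd6,0x8c}
#3 dst[0x0f+8] := {0x3c,0xf4,0x38,0xe0,0xe0,0x06,0x30,0x28}
#4 dst[0x1a+2] := {0x28,0x3c}
#5 dst[0x08+3] := {0x06,0x30,0x28}
query mem[0x1d]=0x91, mem[0x0a]=0x28, mem[0x11]=0x38, mem[0x08]=0x06, mem[0x14]=0x06

MEM[0x1d,0x0a,0x11,0x08,0x14] = 91 28 38 06 06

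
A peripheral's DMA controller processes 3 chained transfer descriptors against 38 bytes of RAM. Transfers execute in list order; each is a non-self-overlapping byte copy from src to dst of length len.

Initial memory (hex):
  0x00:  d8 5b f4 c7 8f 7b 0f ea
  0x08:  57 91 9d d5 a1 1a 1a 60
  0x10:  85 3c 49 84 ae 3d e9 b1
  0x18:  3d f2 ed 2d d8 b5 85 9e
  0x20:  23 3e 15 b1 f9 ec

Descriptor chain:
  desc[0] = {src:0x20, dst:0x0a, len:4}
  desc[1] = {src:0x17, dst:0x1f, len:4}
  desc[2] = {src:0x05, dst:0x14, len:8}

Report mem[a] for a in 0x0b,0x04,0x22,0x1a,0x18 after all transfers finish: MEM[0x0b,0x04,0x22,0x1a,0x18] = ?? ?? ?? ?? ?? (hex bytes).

MEM[0x0b,0x04,0x22,0x1a,0x18] = 3e 8f ed 3e 91

  after D0: wrote 4B at 0x0a = 233e15b1
  after D1: wrote 4B at 0x1f = b13df2ed
  after D2: wrote 8B at 0x14 = 7b0fea5791233e15
query mem[0x0b]=0x3e, mem[0x04]=0x8f, mem[0x22]=0xed, mem[0x1a]=0x3e, mem[0x18]=0x91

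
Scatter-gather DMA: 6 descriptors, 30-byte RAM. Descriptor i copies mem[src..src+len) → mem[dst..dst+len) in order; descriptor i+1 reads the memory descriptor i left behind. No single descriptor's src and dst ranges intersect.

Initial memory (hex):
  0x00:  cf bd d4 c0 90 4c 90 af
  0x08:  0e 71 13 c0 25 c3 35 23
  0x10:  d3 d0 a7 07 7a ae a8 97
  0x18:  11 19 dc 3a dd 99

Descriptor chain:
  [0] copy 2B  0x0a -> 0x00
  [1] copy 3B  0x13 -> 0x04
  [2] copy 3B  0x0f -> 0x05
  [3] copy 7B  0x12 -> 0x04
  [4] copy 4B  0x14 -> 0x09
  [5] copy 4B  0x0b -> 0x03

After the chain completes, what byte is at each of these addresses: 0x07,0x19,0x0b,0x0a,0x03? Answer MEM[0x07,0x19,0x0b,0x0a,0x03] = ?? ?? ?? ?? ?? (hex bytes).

  after D0: wrote 2B at 0x00 = 13c0
  after D1: wrote 3B at 0x04 = 077aae
  after D2: wrote 3B at 0x05 = 23d3d0
  after D3: wrote 7B at 0x04 = a7077aaea89711
  after D4: wrote 4B at 0x09 = 7aaea897
  after D5: wrote 4B at 0x03 = a897c335
query mem[0x07]=0xae, mem[0x19]=0x19, mem[0x0b]=0xa8, mem[0x0a]=0xae, mem[0x03]=0xa8

MEM[0x07,0x19,0x0b,0x0a,0x03] = ae 19 a8 ae a8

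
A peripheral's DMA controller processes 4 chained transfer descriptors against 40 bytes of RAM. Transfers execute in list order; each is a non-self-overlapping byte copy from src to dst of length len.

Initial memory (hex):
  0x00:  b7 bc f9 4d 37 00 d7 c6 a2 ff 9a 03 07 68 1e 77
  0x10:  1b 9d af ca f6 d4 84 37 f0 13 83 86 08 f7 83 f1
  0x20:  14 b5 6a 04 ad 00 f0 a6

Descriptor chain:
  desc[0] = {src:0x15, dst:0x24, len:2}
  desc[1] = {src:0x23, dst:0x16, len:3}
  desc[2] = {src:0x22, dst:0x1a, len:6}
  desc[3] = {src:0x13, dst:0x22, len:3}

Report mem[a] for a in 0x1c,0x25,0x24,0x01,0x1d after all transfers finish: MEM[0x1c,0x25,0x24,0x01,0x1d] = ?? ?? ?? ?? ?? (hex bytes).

D0: mem[0x24..0x25] <- [d4 84]
D1: mem[0x16..0x18] <- [04 d4 84]
D2: mem[0x1a..0x1f] <- [6a 04 d4 84 f0 a6]
D3: mem[0x22..0x24] <- [ca f6 d4]
query mem[0x1c]=0xd4, mem[0x25]=0x84, mem[0x24]=0xd4, mem[0x01]=0xbc, mem[0x1d]=0x84

MEM[0x1c,0x25,0x24,0x01,0x1d] = d4 84 d4 bc 84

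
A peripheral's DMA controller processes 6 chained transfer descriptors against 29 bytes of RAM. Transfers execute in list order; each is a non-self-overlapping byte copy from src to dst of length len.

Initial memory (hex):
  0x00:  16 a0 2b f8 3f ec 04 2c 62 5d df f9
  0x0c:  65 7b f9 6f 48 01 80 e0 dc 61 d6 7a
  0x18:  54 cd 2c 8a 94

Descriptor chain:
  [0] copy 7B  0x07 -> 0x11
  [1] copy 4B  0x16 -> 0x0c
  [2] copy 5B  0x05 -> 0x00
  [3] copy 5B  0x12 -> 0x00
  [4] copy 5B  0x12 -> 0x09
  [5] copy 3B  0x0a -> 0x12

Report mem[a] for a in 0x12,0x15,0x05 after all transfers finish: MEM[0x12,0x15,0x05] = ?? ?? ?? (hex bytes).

MEM[0x12,0x15,0x05] = 5d f9 ec

[0] 0x07->0x11 len=7 : 2c 62 5d df f9 65 7b
[1] 0x16->0x0c len=4 : 65 7b 54 cd
[2] 0x05->0x00 len=5 : ec 04 2c 62 5d
[3] 0x12->0x00 len=5 : 62 5d df f9 65
[4] 0x12->0x09 len=5 : 62 5d df f9 65
[5] 0x0a->0x12 len=3 : 5d df f9
query mem[0x12]=0x5d, mem[0x15]=0xf9, mem[0x05]=0xec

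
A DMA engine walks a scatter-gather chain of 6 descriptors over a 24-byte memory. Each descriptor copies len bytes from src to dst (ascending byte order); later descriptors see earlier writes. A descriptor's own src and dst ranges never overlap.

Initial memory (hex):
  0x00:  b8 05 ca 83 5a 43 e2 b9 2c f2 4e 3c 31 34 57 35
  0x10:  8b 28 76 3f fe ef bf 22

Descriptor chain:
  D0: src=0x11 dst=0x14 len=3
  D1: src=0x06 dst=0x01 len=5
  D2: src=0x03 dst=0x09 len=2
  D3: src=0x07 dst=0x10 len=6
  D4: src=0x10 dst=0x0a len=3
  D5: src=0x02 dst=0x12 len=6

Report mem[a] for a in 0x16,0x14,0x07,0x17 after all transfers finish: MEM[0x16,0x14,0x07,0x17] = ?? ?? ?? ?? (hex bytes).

MEM[0x16,0x14,0x07,0x17] = e2 f2 b9 b9

#0 dst[0x14+3] := {0x28,0x76,0x3f}
#1 dst[0x01+5] := {0xe2,0xb9,0x2c,0xf2,0x4e}
#2 dst[0x09+2] := {0x2c,0xf2}
#3 dst[0x10+6] := {0xb9,0x2c,0x2c,0xf2,0x3c,0x31}
#4 dst[0x0a+3] := {0xb9,0x2c,0x2c}
#5 dst[0x12+6] := {0xb9,0x2c,0xf2,0x4e,0xe2,0xb9}
query mem[0x16]=0xe2, mem[0x14]=0xf2, mem[0x07]=0xb9, mem[0x17]=0xb9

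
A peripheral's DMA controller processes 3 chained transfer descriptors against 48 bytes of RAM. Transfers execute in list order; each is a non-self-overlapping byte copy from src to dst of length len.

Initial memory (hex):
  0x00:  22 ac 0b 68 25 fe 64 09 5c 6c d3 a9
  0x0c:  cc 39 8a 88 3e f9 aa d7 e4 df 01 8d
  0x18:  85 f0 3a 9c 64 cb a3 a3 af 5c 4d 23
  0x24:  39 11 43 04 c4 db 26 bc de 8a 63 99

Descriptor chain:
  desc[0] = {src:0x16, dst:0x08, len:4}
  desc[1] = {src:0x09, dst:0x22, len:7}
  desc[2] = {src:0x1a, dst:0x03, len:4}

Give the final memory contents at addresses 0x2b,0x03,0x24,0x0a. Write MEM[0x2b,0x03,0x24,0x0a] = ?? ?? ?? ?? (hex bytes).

MEM[0x2b,0x03,0x24,0x0a] = bc 3a f0 85

#0 dst[0x08+4] := {0x01,0x8d,0x85,0xf0}
#1 dst[0x22+7] := {0x8d,0x85,0xf0,0xcc,0x39,0x8a,0x88}
#2 dst[0x03+4] := {0x3a,0x9c,0x64,0xcb}
query mem[0x2b]=0xbc, mem[0x03]=0x3a, mem[0x24]=0xf0, mem[0x0a]=0x85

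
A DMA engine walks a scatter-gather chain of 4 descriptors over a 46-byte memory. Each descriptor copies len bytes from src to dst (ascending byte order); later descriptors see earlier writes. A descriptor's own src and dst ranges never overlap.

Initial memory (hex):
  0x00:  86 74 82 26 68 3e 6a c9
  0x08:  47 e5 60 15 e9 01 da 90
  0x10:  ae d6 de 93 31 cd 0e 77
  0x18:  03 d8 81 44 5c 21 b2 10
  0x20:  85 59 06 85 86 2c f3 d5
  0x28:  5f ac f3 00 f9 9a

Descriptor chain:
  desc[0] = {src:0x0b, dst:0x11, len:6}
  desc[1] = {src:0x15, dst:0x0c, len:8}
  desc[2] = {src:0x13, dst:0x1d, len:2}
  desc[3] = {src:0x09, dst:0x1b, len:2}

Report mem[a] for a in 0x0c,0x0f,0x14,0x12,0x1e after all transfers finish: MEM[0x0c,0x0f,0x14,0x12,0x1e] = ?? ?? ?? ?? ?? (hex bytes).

#0 dst[0x11+6] := {0x15,0xe9,0x01,0xda,0x90,0xae}
#1 dst[0x0c+8] := {0x90,0xae,0x77,0x03,0xd8,0x81,0x44,0x5c}
#2 dst[0x1d+2] := {0x5c,0xda}
#3 dst[0x1b+2] := {0xe5,0x60}
query mem[0x0c]=0x90, mem[0x0f]=0x03, mem[0x14]=0xda, mem[0x12]=0x44, mem[0x1e]=0xda

MEM[0x0c,0x0f,0x14,0x12,0x1e] = 90 03 da 44 da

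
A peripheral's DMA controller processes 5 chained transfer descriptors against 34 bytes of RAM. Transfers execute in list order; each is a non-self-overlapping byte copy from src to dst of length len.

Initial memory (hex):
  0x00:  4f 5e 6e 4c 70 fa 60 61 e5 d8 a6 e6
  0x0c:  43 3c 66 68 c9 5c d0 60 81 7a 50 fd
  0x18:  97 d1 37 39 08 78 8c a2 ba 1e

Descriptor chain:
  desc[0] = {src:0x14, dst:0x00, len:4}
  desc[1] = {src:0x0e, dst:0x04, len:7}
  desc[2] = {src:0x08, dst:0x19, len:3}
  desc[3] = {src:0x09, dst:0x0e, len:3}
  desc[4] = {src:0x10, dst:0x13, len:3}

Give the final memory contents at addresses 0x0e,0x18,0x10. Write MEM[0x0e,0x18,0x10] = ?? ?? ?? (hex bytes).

D0: mem[0x00..0x03] <- [81 7a 50 fd]
D1: mem[0x04..0x0a] <- [66 68 c9 5c d0 60 81]
D2: mem[0x19..0x1b] <- [d0 60 81]
D3: mem[0x0e..0x10] <- [60 81 e6]
D4: mem[0x13..0x15] <- [e6 5c d0]
query mem[0x0e]=0x60, mem[0x18]=0x97, mem[0x10]=0xe6

MEM[0x0e,0x18,0x10] = 60 97 e6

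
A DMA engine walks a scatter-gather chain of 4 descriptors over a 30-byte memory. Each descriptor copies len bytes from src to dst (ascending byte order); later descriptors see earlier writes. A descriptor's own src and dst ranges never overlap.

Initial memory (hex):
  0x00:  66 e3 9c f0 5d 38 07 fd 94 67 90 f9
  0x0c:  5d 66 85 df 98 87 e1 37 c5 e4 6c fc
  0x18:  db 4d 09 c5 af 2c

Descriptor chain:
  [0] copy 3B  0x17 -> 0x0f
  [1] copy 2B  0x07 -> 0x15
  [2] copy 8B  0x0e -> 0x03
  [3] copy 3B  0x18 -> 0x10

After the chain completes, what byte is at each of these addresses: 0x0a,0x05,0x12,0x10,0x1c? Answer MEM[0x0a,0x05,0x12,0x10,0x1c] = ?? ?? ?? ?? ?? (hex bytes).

[0] 0x17->0x0f len=3 : fc db 4d
[1] 0x07->0x15 len=2 : fd 94
[2] 0x0e->0x03 len=8 : 85 fc db 4d e1 37 c5 fd
[3] 0x18->0x10 len=3 : db 4d 09
query mem[0x0a]=0xfd, mem[0x05]=0xdb, mem[0x12]=0x09, mem[0x10]=0xdb, mem[0x1c]=0xaf

MEM[0x0a,0x05,0x12,0x10,0x1c] = fd db 09 db af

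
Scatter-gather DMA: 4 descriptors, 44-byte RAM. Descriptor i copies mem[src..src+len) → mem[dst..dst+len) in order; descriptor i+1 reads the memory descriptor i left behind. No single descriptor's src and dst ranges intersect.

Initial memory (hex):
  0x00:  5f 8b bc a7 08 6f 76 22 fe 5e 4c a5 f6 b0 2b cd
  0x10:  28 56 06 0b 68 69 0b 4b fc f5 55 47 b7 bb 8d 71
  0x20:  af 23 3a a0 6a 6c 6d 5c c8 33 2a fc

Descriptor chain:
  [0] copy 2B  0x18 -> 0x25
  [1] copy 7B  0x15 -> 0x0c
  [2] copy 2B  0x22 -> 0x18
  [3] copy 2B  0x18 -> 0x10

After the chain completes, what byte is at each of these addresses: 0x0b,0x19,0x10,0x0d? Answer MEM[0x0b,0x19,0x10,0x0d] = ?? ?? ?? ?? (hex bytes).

MEM[0x0b,0x19,0x10,0x0d] = a5 a0 3a 0b

[0] 0x18->0x25 len=2 : fc f5
[1] 0x15->0x0c len=7 : 69 0b 4b fc f5 55 47
[2] 0x22->0x18 len=2 : 3a a0
[3] 0x18->0x10 len=2 : 3a a0
query mem[0x0b]=0xa5, mem[0x19]=0xa0, mem[0x10]=0x3a, mem[0x0d]=0x0b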